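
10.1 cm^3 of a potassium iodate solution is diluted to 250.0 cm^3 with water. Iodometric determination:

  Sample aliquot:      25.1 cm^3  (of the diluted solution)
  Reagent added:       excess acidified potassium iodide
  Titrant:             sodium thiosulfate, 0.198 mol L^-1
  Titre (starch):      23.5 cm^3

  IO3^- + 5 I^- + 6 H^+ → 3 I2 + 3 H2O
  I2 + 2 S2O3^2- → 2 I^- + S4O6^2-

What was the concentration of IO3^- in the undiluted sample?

n(S2O3^2-) = 0.0235 × 0.198 = 4.65 × 10^-3 mol
n(I2) = n(S2O3^2-)/2 = 2.33 × 10^-3 mol
From the 1:3 ratio, n(IO3^-) in the aliquot = 1/3 × 2.33 × 10^-3 = 7.76 × 10^-4 mol
[IO3^-]_dilute = 7.76 × 10^-4 / 0.0251 = 0.0309 mol/L
[IO3^-]_original = 0.0309 × 250.0/10.1 = 0.765 mol/L

0.765 mol/L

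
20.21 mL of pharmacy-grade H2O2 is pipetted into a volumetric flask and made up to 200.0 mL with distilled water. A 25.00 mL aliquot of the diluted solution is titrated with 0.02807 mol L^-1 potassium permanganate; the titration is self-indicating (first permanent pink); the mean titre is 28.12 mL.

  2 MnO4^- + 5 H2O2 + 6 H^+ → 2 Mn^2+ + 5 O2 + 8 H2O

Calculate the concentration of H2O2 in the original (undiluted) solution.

0.7811 mol/L

n(KMnO4) = 0.02812 × 0.02807 = 7.893 × 10^-4 mol
From the 5:2 ratio, n(H2O2) in the aliquot = 5/2 × 7.893 × 10^-4 = 1.973 × 10^-3 mol
[H2O2]_dilute = 1.973 × 10^-3 / 0.02500 = 0.07893 mol/L
Dilution factor = 200.0 / 20.21 = 9.896
[H2O2]_stock = 0.07893 × 9.896 = 0.7811 mol/L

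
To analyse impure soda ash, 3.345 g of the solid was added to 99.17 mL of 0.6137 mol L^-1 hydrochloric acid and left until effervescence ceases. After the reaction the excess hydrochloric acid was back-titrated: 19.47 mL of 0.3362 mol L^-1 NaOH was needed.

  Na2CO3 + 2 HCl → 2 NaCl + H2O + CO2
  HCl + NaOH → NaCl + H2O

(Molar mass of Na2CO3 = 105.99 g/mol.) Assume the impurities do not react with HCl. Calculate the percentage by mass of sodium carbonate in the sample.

n(HCl) added = 0.09917 × 0.6137 = 0.06086 mol
n(NaOH) used in back-titration = 0.01947 × 0.3362 = 6.546 × 10^-3 mol
n(HCl) left over = 6.546 × 10^-3 mol (1:1 ratio)
n(HCl) consumed by analyte = 0.06086 − 6.546 × 10^-3 = 0.05431 mol
From the 1:2 ratio, n(Na2CO3) = 1/2 × 0.05431 = 0.02716 mol
mass of Na2CO3 = 0.02716 × 105.99 = 2.878 g
% Na2CO3 = 2.878 / 3.345 × 100 = 86.05 %

86.05 %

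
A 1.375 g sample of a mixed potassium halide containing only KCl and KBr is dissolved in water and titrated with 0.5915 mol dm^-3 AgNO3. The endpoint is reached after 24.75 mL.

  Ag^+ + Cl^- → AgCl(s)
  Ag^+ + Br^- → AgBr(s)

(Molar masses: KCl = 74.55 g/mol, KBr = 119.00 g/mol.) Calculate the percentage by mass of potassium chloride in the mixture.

n(AgNO3) = 0.02475 × 0.5915 = 0.01464 mol
Let x = n(KCl), y = n(KBr).
Titrant: 1x + 1y = 0.01464;  mass: 74.55x + 119.00y = 1.375
Solving, x = 8.259 × 10^-3 mol, y = 6.381 × 10^-3 mol
mass of KCl = 8.259 × 10^-3 × 74.55 = 0.6157 g
% KCl = 0.6157 / 1.375 × 100 = 44.78 %

44.78 %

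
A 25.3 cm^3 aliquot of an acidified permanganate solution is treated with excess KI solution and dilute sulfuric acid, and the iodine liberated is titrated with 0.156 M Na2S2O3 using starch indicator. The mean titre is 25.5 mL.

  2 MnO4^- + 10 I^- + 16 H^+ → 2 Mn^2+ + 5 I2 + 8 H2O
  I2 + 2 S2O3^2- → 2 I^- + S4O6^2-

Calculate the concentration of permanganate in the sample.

n(S2O3^2-) = 0.0255 × 0.156 = 3.98 × 10^-3 mol
n(I2) = n(S2O3^2-)/2 = 1.99 × 10^-3 mol
From the 2:5 ratio, n(MnO4^-) in the aliquot = 2/5 × 1.99 × 10^-3 = 7.96 × 10^-4 mol
[MnO4^-] = 7.96 × 10^-4 / 0.0253 = 0.0314 mol/L

0.0314 M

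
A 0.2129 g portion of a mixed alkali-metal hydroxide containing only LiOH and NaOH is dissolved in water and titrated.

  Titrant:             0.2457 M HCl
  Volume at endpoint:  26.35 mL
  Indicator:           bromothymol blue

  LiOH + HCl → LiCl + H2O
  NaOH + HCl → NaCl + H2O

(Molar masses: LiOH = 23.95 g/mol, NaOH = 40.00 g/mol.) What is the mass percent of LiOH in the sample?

n(HCl) = 0.02635 × 0.2457 = 6.474 × 10^-3 mol
Let x = n(LiOH), y = n(NaOH).
Titrant: 1x + 1y = 6.474 × 10^-3;  mass: 23.95x + 40.00y = 0.2129
Solving, x = 2.870 × 10^-3 mol, y = 3.604 × 10^-3 mol
mass of LiOH = 2.870 × 10^-3 × 23.95 = 0.06874 g
% LiOH = 0.06874 / 0.2129 × 100 = 32.29 %

32.29 %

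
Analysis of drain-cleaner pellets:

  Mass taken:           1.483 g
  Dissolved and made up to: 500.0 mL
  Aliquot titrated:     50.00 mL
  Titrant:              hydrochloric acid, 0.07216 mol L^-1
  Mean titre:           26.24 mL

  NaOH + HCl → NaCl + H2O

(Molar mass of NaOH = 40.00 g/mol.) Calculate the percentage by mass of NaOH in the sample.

n(HCl) per titration = 0.02624 × 0.07216 = 1.893 × 10^-3 mol
n(NaOH) in each aliquot = 1.893 × 10^-3 mol (1:1 ratio)
n(NaOH) in the whole flask = 1.893 × 10^-3 × 500.0/50.00 = 0.01893 mol
mass of NaOH = 0.01893 × 40.00 = 0.7574 g
% NaOH = 0.7574 / 1.483 × 100 = 51.07 %

51.07 %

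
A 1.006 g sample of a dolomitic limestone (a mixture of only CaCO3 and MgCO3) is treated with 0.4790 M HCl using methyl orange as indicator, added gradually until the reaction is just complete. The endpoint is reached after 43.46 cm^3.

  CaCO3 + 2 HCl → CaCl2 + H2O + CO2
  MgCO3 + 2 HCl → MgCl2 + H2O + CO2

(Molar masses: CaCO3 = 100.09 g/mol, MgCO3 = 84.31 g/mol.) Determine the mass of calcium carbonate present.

n(HCl) = 0.04346 × 0.4790 = 0.02082 mol
Let x = n(CaCO3), y = n(MgCO3).
Titrant: 2x + 2y = 0.02082;  mass: 100.09x + 84.31y = 1.006
Solving, x = 8.140 × 10^-3 mol, y = 2.269 × 10^-3 mol
mass of CaCO3 = 8.140 × 10^-3 × 100.09 = 0.8147 g

0.8147 g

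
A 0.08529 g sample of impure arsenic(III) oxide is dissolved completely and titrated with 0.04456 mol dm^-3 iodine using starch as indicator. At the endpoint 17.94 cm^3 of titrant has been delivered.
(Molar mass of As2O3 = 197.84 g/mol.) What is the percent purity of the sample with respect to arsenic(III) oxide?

As2O3 + 2 I2 + 2 H2O → As2O5 + 4 HI
n(I2) = 0.01794 L × 0.04456 mol/L = 7.994 × 10^-4 mol
From the 1:2 ratio, n(As2O3) = 1/2 × 7.994 × 10^-4 = 3.997 × 10^-4 mol
mass of As2O3 = 3.997 × 10^-4 × 197.84 g/mol = 0.07908 g
% As2O3 = 0.07908 / 0.08529 × 100 = 92.72 %

92.72 %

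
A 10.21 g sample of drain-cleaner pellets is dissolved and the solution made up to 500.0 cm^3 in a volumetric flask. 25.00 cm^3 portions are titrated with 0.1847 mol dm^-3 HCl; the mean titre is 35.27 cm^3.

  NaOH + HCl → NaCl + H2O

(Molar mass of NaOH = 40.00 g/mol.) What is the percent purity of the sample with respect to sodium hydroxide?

51.04 %

n(HCl) per titration = 0.03527 × 0.1847 = 6.514 × 10^-3 mol
n(NaOH) in each aliquot = 6.514 × 10^-3 mol (1:1 ratio)
n(NaOH) in the whole flask = 6.514 × 10^-3 × 500.0/25.00 = 0.1303 mol
mass of NaOH = 0.1303 × 40.00 = 5.211 g
% NaOH = 5.211 / 10.21 × 100 = 51.04 %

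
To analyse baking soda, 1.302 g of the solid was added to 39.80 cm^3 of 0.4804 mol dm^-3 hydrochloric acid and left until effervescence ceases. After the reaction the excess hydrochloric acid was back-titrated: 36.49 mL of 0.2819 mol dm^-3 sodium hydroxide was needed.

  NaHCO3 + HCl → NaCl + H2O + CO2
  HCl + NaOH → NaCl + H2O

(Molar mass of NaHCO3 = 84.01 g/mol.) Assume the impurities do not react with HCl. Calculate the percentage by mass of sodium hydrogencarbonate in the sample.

n(HCl) added = 0.03980 × 0.4804 = 0.01912 mol
n(NaOH) used in back-titration = 0.03649 × 0.2819 = 0.01029 mol
n(HCl) left over = 0.01029 mol (1:1 ratio)
n(HCl) consumed by analyte = 0.01912 − 0.01029 = 8.833 × 10^-3 mol
n(NaHCO3) = 8.833 × 10^-3 mol (1:1 ratio)
mass of NaHCO3 = 8.833 × 10^-3 × 84.01 = 0.7421 g
% NaHCO3 = 0.7421 / 1.302 × 100 = 57.00 %

57.00 %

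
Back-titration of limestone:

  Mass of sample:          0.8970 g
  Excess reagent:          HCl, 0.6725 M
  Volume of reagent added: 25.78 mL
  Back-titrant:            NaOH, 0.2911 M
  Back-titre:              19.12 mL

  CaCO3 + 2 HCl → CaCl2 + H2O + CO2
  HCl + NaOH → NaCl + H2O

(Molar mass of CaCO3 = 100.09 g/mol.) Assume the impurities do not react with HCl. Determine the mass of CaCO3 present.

0.5891 g

n(HCl) added = 0.02578 × 0.6725 = 0.01734 mol
n(NaOH) used in back-titration = 0.01912 × 0.2911 = 5.566 × 10^-3 mol
n(HCl) left over = 5.566 × 10^-3 mol (1:1 ratio)
n(HCl) consumed by analyte = 0.01734 − 5.566 × 10^-3 = 0.01177 mol
From the 1:2 ratio, n(CaCO3) = 1/2 × 0.01177 = 5.886 × 10^-3 mol
mass of CaCO3 = 5.886 × 10^-3 × 100.09 = 0.5891 g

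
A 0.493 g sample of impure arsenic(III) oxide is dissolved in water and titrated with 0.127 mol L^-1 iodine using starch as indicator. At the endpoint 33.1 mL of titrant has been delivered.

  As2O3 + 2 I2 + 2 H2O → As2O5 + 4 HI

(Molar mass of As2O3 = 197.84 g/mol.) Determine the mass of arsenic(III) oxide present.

0.416 g

n(I2) = 0.0331 L × 0.127 mol/L = 4.20 × 10^-3 mol
From the 1:2 ratio, n(As2O3) = 1/2 × 4.20 × 10^-3 = 2.10 × 10^-3 mol
mass of As2O3 = 2.10 × 10^-3 × 197.84 g/mol = 0.416 g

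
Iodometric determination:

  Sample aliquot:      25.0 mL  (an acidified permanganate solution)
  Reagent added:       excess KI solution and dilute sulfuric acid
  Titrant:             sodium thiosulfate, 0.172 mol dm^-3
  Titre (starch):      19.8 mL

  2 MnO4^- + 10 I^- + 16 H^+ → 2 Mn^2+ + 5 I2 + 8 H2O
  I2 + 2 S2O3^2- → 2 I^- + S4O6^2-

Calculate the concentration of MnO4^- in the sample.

0.0272 mol/L

n(S2O3^2-) = 0.0198 × 0.172 = 3.41 × 10^-3 mol
n(I2) = n(S2O3^2-)/2 = 1.70 × 10^-3 mol
From the 2:5 ratio, n(MnO4^-) in the aliquot = 2/5 × 1.70 × 10^-3 = 6.81 × 10^-4 mol
[MnO4^-] = 6.81 × 10^-4 / 0.0250 = 0.0272 mol/L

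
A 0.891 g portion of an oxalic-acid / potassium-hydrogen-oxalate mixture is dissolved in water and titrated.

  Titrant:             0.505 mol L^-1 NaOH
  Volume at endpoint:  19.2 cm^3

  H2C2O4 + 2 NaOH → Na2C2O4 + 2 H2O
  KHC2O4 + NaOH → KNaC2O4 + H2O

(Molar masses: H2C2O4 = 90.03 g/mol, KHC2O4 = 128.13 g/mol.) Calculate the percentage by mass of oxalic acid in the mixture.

n(NaOH) = 0.0192 × 0.505 = 9.70 × 10^-3 mol
Let x = n(H2C2O4), y = n(KHC2O4).
Titrant: 2x + 1y = 9.70 × 10^-3;  mass: 90.03x + 128.13y = 0.891
Solving, x = 2.11 × 10^-3 mol, y = 5.47 × 10^-3 mol
mass of H2C2O4 = 2.11 × 10^-3 × 90.03 = 0.190 g
% H2C2O4 = 0.190 / 0.891 × 100 = 21.4 %

21.4 %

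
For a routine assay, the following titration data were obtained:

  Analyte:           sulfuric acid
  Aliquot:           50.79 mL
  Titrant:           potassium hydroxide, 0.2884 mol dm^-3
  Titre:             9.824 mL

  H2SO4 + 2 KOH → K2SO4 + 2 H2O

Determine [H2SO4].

0.02789 mol/L

n(KOH) = 0.009824 L × 0.2884 mol/L = 2.833 × 10^-3 mol
From the 1:2 mole ratio, n(H2SO4) = 1/2 × 2.833 × 10^-3 = 1.417 × 10^-3 mol
[H2SO4] = 1.417 × 10^-3 mol / 0.05079 L = 0.02789 mol/L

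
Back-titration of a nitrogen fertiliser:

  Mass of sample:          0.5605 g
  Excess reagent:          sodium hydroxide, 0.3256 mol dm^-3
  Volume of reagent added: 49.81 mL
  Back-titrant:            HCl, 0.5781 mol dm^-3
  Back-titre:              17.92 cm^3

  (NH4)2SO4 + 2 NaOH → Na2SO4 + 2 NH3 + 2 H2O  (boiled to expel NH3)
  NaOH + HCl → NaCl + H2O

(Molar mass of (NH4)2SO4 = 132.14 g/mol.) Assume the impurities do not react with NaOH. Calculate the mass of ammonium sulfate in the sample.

n(NaOH) added = 0.04981 × 0.3256 = 0.01622 mol
n(HCl) used in back-titration = 0.01792 × 0.5781 = 0.01036 mol
n(NaOH) left over = 0.01036 mol (1:1 ratio)
n(NaOH) consumed by analyte = 0.01622 − 0.01036 = 5.859 × 10^-3 mol
From the 1:2 ratio, n((NH4)2SO4) = 1/2 × 5.859 × 10^-3 = 2.929 × 10^-3 mol
mass of (NH4)2SO4 = 2.929 × 10^-3 × 132.14 = 0.3871 g

0.3871 g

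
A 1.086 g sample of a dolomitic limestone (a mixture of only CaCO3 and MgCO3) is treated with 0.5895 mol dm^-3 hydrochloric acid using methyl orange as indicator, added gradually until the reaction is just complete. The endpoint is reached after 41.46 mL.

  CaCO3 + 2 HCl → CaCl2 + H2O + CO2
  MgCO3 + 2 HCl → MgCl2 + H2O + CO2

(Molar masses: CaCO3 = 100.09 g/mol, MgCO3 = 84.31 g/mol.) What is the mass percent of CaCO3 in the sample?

32.53 %

n(HCl) = 0.04146 × 0.5895 = 0.02444 mol
Let x = n(CaCO3), y = n(MgCO3).
Titrant: 2x + 2y = 0.02444;  mass: 100.09x + 84.31y = 1.086
Solving, x = 3.530 × 10^-3 mol, y = 8.690 × 10^-3 mol
mass of CaCO3 = 3.530 × 10^-3 × 100.09 = 0.3533 g
% CaCO3 = 0.3533 / 1.086 × 100 = 32.53 %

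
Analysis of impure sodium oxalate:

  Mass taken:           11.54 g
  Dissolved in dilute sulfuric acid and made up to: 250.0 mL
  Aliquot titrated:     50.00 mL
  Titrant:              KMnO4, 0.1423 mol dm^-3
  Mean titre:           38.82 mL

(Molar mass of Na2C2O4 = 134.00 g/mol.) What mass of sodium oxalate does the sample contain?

2 MnO4^- + 5 C2O4^2- + 16 H^+ → 2 Mn^2+ + 10 CO2 + 8 H2O
n(KMnO4) per titration = 0.03882 × 0.1423 = 5.524 × 10^-3 mol
From the 5:2 ratio, n(Na2C2O4) in each aliquot = 5/2 × 5.524 × 10^-3 = 0.01381 mol
n(Na2C2O4) in the whole flask = 0.01381 × 250.0/50.00 = 0.06905 mol
mass of Na2C2O4 = 0.06905 × 134.00 = 9.253 g

9.253 g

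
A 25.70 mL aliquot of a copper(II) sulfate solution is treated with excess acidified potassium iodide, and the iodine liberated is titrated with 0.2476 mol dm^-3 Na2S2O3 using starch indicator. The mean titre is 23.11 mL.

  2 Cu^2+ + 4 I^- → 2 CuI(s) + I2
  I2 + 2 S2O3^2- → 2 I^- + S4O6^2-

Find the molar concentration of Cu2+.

0.2226 mol/L

n(S2O3^2-) = 0.02311 × 0.2476 = 5.722 × 10^-3 mol
n(I2) = n(S2O3^2-)/2 = 2.861 × 10^-3 mol
From the 2:1 ratio, n(Cu2+) in the aliquot = 2/1 × 2.861 × 10^-3 = 5.722 × 10^-3 mol
[Cu2+] = 5.722 × 10^-3 / 0.02570 = 0.2226 mol/L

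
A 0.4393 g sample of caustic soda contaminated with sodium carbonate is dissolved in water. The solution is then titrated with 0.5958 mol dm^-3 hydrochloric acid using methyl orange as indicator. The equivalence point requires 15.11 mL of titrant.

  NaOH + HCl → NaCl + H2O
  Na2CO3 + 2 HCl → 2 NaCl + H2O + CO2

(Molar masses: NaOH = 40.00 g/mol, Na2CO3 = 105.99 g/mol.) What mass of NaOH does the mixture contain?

n(HCl) = 0.01511 × 0.5958 = 9.003 × 10^-3 mol
Let x = n(NaOH), y = n(Na2CO3).
Titrant: 1x + 2y = 9.003 × 10^-3;  mass: 40.00x + 105.99y = 0.4393
Solving, x = 2.908 × 10^-3 mol, y = 3.047 × 10^-3 mol
mass of NaOH = 2.908 × 10^-3 × 40.00 = 0.1163 g

0.1163 g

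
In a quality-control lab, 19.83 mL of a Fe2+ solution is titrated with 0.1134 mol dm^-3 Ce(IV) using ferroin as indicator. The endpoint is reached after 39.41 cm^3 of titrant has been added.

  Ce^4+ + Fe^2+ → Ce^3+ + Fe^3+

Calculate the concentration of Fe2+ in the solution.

0.2254 mol/L

n(Ce4+) = 0.03941 L × 0.1134 mol/L = 4.469 × 10^-3 mol
n(Fe2+) = 4.469 × 10^-3 mol (1:1 mole ratio)
[Fe2+] = 4.469 × 10^-3 mol / 0.01983 L = 0.2254 mol/L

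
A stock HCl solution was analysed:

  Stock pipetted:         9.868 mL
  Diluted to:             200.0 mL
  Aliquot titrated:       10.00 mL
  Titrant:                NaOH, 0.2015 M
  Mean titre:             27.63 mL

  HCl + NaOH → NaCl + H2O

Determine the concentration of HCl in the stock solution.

11.28 M

n(NaOH) = 0.02763 × 0.2015 = 5.567 × 10^-3 mol
n(HCl) in the aliquot = 5.567 × 10^-3 mol (1:1 ratio)
[HCl]_dilute = 5.567 × 10^-3 / 0.01000 = 0.5567 mol/L
Dilution factor = 200.0 / 9.868 = 20.27
[HCl]_stock = 0.5567 × 20.27 = 11.28 mol/L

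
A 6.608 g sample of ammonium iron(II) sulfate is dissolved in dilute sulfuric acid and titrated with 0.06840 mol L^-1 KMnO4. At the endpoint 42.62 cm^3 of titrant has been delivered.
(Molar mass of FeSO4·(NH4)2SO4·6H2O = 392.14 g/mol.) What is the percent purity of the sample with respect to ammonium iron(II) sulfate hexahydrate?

86.50 %

MnO4^- + 5 Fe^2+ + 8 H^+ → Mn^2+ + 5 Fe^3+ + 4 H2O
n(KMnO4) = 0.04262 L × 0.06840 mol/L = 2.915 × 10^-3 mol
From the 5:1 ratio, n(FeSO4·(NH4)2SO4·6H2O) = 5/1 × 2.915 × 10^-3 = 0.01458 mol
mass of FeSO4·(NH4)2SO4·6H2O = 0.01458 × 392.14 g/mol = 5.716 g
% FeSO4·(NH4)2SO4·6H2O = 5.716 / 6.608 × 100 = 86.50 %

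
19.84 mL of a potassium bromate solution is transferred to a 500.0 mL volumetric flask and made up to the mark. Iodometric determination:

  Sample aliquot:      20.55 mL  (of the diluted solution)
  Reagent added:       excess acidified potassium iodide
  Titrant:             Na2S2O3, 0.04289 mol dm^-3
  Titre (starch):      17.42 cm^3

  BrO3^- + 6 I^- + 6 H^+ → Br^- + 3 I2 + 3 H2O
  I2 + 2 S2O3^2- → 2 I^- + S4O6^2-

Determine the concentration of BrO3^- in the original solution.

0.1527 mol/L

n(S2O3^2-) = 0.01742 × 0.04289 = 7.471 × 10^-4 mol
n(I2) = n(S2O3^2-)/2 = 3.736 × 10^-4 mol
From the 1:3 ratio, n(BrO3^-) in the aliquot = 1/3 × 3.736 × 10^-4 = 1.245 × 10^-4 mol
[BrO3^-]_dilute = 1.245 × 10^-4 / 0.02055 = 0.006060 mol/L
[BrO3^-]_original = 0.006060 × 500.0/19.84 = 0.1527 mol/L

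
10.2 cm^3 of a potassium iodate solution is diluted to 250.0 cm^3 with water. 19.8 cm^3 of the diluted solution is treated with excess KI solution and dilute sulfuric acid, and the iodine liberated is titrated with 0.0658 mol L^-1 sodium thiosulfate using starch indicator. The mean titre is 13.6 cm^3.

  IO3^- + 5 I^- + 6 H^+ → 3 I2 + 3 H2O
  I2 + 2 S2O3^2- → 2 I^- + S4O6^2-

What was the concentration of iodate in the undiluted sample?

n(S2O3^2-) = 0.0136 × 0.0658 = 8.95 × 10^-4 mol
n(I2) = n(S2O3^2-)/2 = 4.47 × 10^-4 mol
From the 1:3 ratio, n(IO3^-) in the aliquot = 1/3 × 4.47 × 10^-4 = 1.49 × 10^-4 mol
[IO3^-]_dilute = 1.49 × 10^-4 / 0.0198 = 0.00753 mol/L
[IO3^-]_original = 0.00753 × 250.0/10.2 = 0.185 mol/L

0.185 mol/L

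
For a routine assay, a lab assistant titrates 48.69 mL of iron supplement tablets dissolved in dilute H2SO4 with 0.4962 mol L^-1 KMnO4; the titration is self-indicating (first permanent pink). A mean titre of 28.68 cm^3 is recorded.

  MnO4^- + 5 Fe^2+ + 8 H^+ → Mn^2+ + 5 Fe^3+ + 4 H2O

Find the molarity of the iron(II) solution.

n(KMnO4) = 0.02868 L × 0.4962 mol/L = 0.01423 mol
From the 5:1 mole ratio, n(Fe2+) = 5/1 × 0.01423 = 0.07116 mol
[Fe2+] = 0.07116 mol / 0.04869 L = 1.461 mol/L

1.461 mol/L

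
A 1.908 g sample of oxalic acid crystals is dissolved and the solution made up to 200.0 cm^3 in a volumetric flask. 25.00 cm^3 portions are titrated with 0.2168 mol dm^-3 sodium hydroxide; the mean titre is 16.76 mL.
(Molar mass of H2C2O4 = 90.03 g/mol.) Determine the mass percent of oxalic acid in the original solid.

H2C2O4 + 2 NaOH → Na2C2O4 + 2 H2O
n(NaOH) per titration = 0.01676 × 0.2168 = 3.634 × 10^-3 mol
From the 1:2 ratio, n(H2C2O4) in each aliquot = 1/2 × 3.634 × 10^-3 = 1.817 × 10^-3 mol
n(H2C2O4) in the whole flask = 1.817 × 10^-3 × 200.0/25.00 = 0.01453 mol
mass of H2C2O4 = 0.01453 × 90.03 = 1.309 g
% H2C2O4 = 1.309 / 1.908 × 100 = 68.58 %

68.58 %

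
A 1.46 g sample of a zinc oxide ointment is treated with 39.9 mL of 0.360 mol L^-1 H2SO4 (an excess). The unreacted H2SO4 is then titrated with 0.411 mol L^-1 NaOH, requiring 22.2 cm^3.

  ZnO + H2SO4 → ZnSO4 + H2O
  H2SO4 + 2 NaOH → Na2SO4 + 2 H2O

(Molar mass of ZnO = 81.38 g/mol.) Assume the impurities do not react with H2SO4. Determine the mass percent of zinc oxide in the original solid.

n(H2SO4) added = 0.0399 × 0.360 = 0.0144 mol
n(NaOH) used in back-titration = 0.0222 × 0.411 = 9.12 × 10^-3 mol
From the 1:2 ratio, n(H2SO4) left over = 1/2 × 9.12 × 10^-3 = 4.56 × 10^-3 mol
n(H2SO4) consumed by analyte = 0.0144 − 4.56 × 10^-3 = 9.80 × 10^-3 mol
n(ZnO) = 9.80 × 10^-3 mol (1:1 ratio)
mass of ZnO = 9.80 × 10^-3 × 81.38 = 0.798 g
% ZnO = 0.798 / 1.46 × 100 = 54.6 %

54.6 %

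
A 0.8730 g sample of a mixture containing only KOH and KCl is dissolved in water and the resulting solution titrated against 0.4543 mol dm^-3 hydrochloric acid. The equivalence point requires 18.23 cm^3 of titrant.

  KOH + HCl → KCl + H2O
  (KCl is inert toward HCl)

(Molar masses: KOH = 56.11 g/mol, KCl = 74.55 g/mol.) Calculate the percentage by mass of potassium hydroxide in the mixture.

n(HCl) = 0.01823 × 0.4543 = 8.282 × 10^-3 mol
Let x = n(KOH), y = n(KCl).
Titrant: 1x = 8.282 × 10^-3;  mass: 56.11x + 74.55y = 0.8730
Solving, x = 8.282 × 10^-3 mol, y = 5.477 × 10^-3 mol
mass of KOH = 8.282 × 10^-3 × 56.11 = 0.4647 g
% KOH = 0.4647 / 0.8730 × 100 = 53.23 %

53.23 %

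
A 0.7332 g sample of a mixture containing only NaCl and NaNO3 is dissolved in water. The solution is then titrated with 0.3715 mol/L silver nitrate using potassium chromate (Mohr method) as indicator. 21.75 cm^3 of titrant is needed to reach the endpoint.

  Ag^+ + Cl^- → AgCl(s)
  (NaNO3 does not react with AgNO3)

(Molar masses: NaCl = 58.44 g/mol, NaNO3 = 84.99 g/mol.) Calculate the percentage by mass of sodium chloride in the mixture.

64.40 %

n(AgNO3) = 0.02175 × 0.3715 = 8.080 × 10^-3 mol
Let x = n(NaCl), y = n(NaNO3).
Titrant: 1x = 8.080 × 10^-3;  mass: 58.44x + 84.99y = 0.7332
Solving, x = 8.080 × 10^-3 mol, y = 3.071 × 10^-3 mol
mass of NaCl = 8.080 × 10^-3 × 58.44 = 0.4722 g
% NaCl = 0.4722 / 0.7332 × 100 = 64.40 %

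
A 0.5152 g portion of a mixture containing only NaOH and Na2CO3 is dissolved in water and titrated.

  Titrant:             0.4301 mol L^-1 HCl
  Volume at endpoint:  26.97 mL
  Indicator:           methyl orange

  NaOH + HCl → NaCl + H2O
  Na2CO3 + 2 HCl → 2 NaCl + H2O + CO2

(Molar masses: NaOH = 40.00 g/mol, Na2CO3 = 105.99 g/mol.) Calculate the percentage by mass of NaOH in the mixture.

n(HCl) = 0.02697 × 0.4301 = 0.01160 mol
Let x = n(NaOH), y = n(Na2CO3).
Titrant: 1x + 2y = 0.01160;  mass: 40.00x + 105.99y = 0.5152
Solving, x = 7.659 × 10^-3 mol, y = 1.970 × 10^-3 mol
mass of NaOH = 7.659 × 10^-3 × 40.00 = 0.3064 g
% NaOH = 0.3064 / 0.5152 × 100 = 59.47 %

59.47 %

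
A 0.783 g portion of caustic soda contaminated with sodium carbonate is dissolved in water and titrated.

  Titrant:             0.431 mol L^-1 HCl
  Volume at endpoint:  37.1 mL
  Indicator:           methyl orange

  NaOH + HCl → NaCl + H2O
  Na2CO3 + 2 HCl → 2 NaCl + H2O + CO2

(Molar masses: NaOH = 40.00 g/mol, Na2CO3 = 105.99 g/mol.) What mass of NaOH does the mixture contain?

0.198 g

n(HCl) = 0.0371 × 0.431 = 0.0160 mol
Let x = n(NaOH), y = n(Na2CO3).
Titrant: 1x + 2y = 0.0160;  mass: 40.00x + 105.99y = 0.783
Solving, x = 4.96 × 10^-3 mol, y = 5.52 × 10^-3 mol
mass of NaOH = 4.96 × 10^-3 × 40.00 = 0.198 g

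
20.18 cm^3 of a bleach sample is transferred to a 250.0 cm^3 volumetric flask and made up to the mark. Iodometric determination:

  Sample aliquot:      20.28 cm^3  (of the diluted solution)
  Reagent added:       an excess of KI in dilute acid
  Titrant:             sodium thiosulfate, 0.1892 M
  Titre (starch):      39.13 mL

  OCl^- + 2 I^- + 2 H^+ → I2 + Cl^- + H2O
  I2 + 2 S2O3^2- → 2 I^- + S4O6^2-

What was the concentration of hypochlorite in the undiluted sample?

n(S2O3^2-) = 0.03913 × 0.1892 = 7.403 × 10^-3 mol
n(I2) = n(S2O3^2-)/2 = 3.702 × 10^-3 mol
n(OCl^-) in the aliquot = 3.702 × 10^-3 mol (1:1 ratio)
[OCl^-]_dilute = 3.702 × 10^-3 / 0.02028 = 0.1825 mol/L
[OCl^-]_original = 0.1825 × 250.0/20.18 = 2.261 mol/L

2.261 M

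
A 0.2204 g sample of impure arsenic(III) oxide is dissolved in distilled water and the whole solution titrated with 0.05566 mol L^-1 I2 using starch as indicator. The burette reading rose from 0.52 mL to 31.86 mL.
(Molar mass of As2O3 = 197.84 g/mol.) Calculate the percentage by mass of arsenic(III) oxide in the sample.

As2O3 + 2 I2 + 2 H2O → As2O5 + 4 HI
n(I2) = 0.03134 L × 0.05566 mol/L = 1.744 × 10^-3 mol
From the 1:2 ratio, n(As2O3) = 1/2 × 1.744 × 10^-3 = 8.722 × 10^-4 mol
mass of As2O3 = 8.722 × 10^-4 × 197.84 g/mol = 0.1726 g
% As2O3 = 0.1726 / 0.2204 × 100 = 78.29 %

78.29 %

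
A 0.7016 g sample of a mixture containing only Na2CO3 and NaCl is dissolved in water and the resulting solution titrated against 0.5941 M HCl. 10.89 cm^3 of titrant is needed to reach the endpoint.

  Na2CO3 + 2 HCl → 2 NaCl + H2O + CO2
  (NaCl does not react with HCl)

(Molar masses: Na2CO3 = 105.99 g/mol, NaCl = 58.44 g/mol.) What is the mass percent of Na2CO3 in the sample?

48.87 %

n(HCl) = 0.01089 × 0.5941 = 6.470 × 10^-3 mol
Let x = n(Na2CO3), y = n(NaCl).
Titrant: 2x = 6.470 × 10^-3;  mass: 105.99x + 58.44y = 0.7016
Solving, x = 3.235 × 10^-3 mol, y = 6.139 × 10^-3 mol
mass of Na2CO3 = 3.235 × 10^-3 × 105.99 = 0.3429 g
% Na2CO3 = 0.3429 / 0.7016 × 100 = 48.87 %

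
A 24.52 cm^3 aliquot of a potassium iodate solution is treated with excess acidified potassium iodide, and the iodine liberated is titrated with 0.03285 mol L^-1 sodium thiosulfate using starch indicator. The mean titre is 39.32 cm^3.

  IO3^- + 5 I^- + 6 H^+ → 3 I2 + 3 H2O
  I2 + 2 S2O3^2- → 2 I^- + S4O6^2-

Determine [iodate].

0.008780 mol/L

n(S2O3^2-) = 0.03932 × 0.03285 = 1.292 × 10^-3 mol
n(I2) = n(S2O3^2-)/2 = 6.458 × 10^-4 mol
From the 1:3 ratio, n(IO3^-) in the aliquot = 1/3 × 6.458 × 10^-4 = 2.153 × 10^-4 mol
[IO3^-] = 2.153 × 10^-4 / 0.02452 = 0.008780 mol/L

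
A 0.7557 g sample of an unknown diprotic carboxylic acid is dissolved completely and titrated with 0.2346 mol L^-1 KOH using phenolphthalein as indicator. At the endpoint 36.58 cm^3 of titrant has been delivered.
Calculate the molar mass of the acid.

n(KOH) = 0.03658 L × 0.2346 mol/L = 8.582 × 10^-3 mol
From the 1:2 ratio, n(H2A) = 1/2 × 8.582 × 10^-3 = 4.291 × 10^-3 mol
M = m / n = 0.7557 g / 4.291 × 10^-3 mol = 176.1 g/mol

176.1 g/mol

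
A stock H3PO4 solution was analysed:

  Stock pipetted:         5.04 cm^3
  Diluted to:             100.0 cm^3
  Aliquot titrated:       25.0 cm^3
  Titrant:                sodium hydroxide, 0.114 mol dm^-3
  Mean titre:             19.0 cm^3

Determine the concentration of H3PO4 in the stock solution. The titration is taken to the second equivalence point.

0.860 mol/L

H3PO4 + 2 NaOH → Na2HPO4 + 2 H2O
n(NaOH) = 0.0190 × 0.114 = 2.17 × 10^-3 mol
From the 1:2 ratio, n(H3PO4) in the aliquot = 1/2 × 2.17 × 10^-3 = 1.08 × 10^-3 mol
[H3PO4]_dilute = 1.08 × 10^-3 / 0.0250 = 0.0433 mol/L
Dilution factor = 100.0 / 5.04 = 19.84
[H3PO4]_stock = 0.0433 × 19.84 = 0.860 mol/L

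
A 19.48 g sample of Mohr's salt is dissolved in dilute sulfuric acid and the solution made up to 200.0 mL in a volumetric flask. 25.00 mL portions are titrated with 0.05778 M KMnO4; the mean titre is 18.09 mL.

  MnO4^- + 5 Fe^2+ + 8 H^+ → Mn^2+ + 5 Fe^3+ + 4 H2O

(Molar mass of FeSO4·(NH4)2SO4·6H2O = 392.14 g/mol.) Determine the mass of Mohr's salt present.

16.40 g

n(KMnO4) per titration = 0.01809 × 0.05778 = 1.045 × 10^-3 mol
From the 5:1 ratio, n(FeSO4·(NH4)2SO4·6H2O) in each aliquot = 5/1 × 1.045 × 10^-3 = 5.226 × 10^-3 mol
n(FeSO4·(NH4)2SO4·6H2O) in the whole flask = 5.226 × 10^-3 × 200.0/25.00 = 0.04181 mol
mass of FeSO4·(NH4)2SO4·6H2O = 0.04181 × 392.14 = 16.40 g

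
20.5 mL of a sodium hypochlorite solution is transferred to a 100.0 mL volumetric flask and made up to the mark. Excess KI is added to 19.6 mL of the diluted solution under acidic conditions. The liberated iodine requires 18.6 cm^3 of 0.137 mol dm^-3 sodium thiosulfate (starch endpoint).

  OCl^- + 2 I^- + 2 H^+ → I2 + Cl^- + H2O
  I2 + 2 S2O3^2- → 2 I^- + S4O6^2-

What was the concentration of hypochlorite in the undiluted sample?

0.317 mol/L

n(S2O3^2-) = 0.0186 × 0.137 = 2.55 × 10^-3 mol
n(I2) = n(S2O3^2-)/2 = 1.27 × 10^-3 mol
n(OCl^-) in the aliquot = 1.27 × 10^-3 mol (1:1 ratio)
[OCl^-]_dilute = 1.27 × 10^-3 / 0.0196 = 0.0650 mol/L
[OCl^-]_original = 0.0650 × 100.0/20.5 = 0.317 mol/L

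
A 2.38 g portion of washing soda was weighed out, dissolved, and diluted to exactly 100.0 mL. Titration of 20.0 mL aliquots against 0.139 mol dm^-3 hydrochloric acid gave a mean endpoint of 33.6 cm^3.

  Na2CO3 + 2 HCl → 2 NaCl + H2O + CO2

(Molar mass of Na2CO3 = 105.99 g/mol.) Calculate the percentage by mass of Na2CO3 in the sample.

52.0 %

n(HCl) per titration = 0.0336 × 0.139 = 4.67 × 10^-3 mol
From the 1:2 ratio, n(Na2CO3) in each aliquot = 1/2 × 4.67 × 10^-3 = 2.34 × 10^-3 mol
n(Na2CO3) in the whole flask = 2.34 × 10^-3 × 100.0/20.0 = 0.0117 mol
mass of Na2CO3 = 0.0117 × 105.99 = 1.24 g
% Na2CO3 = 1.24 / 2.38 × 100 = 52.0 %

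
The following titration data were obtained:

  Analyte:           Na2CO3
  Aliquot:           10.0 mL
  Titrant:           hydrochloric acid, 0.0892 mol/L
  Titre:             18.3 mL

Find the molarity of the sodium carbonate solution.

0.0816 mol/L

Na2CO3 + 2 HCl → 2 NaCl + H2O + CO2
n(HCl) = 0.0183 L × 0.0892 mol/L = 1.63 × 10^-3 mol
From the 1:2 mole ratio, n(Na2CO3) = 1/2 × 1.63 × 10^-3 = 8.16 × 10^-4 mol
[Na2CO3] = 8.16 × 10^-4 mol / 0.0100 L = 0.0816 mol/L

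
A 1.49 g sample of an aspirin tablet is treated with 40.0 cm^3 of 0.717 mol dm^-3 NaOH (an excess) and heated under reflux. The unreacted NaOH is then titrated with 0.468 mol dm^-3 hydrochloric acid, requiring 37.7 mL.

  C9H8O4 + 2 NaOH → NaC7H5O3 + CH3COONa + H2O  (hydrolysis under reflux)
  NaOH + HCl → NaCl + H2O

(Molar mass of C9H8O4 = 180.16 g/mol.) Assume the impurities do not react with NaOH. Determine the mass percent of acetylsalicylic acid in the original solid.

n(NaOH) added = 0.0400 × 0.717 = 0.0287 mol
n(HCl) used in back-titration = 0.0377 × 0.468 = 0.0176 mol
n(NaOH) left over = 0.0176 mol (1:1 ratio)
n(NaOH) consumed by analyte = 0.0287 − 0.0176 = 0.0110 mol
From the 1:2 ratio, n(C9H8O4) = 1/2 × 0.0110 = 5.52 × 10^-3 mol
mass of C9H8O4 = 5.52 × 10^-3 × 180.16 = 0.994 g
% C9H8O4 = 0.994 / 1.49 × 100 = 66.7 %

66.7 %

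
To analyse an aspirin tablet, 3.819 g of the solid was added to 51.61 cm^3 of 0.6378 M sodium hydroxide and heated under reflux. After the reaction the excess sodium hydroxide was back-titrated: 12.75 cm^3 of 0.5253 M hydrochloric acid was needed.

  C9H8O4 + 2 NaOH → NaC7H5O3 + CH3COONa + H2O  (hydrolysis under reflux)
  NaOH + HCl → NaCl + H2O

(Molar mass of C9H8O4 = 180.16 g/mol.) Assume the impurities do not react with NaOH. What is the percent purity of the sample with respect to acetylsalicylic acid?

61.84 %

n(NaOH) added = 0.05161 × 0.6378 = 0.03292 mol
n(HCl) used in back-titration = 0.01275 × 0.5253 = 6.698 × 10^-3 mol
n(NaOH) left over = 6.698 × 10^-3 mol (1:1 ratio)
n(NaOH) consumed by analyte = 0.03292 − 6.698 × 10^-3 = 0.02622 mol
From the 1:2 ratio, n(C9H8O4) = 1/2 × 0.02622 = 0.01311 mol
mass of C9H8O4 = 0.01311 × 180.16 = 2.362 g
% C9H8O4 = 2.362 / 3.819 × 100 = 61.84 %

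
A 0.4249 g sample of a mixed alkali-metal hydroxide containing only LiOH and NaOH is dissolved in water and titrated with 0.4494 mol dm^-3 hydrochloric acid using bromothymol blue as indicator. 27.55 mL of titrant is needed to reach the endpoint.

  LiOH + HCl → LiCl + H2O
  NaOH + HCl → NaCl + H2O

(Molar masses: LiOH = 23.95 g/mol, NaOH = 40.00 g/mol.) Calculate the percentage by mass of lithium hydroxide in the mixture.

n(HCl) = 0.02755 × 0.4494 = 0.01238 mol
Let x = n(LiOH), y = n(NaOH).
Titrant: 1x + 1y = 0.01238;  mass: 23.95x + 40.00y = 0.4249
Solving, x = 4.382 × 10^-3 mol, y = 7.998 × 10^-3 mol
mass of LiOH = 4.382 × 10^-3 × 23.95 = 0.1050 g
% LiOH = 0.1050 / 0.4249 × 100 = 24.70 %

24.70 %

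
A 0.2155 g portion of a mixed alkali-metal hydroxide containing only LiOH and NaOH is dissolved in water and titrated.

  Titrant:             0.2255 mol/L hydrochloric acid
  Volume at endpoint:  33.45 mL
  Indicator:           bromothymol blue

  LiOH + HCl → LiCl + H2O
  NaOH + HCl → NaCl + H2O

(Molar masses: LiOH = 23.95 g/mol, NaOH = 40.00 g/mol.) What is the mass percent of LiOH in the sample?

n(HCl) = 0.03345 × 0.2255 = 7.543 × 10^-3 mol
Let x = n(LiOH), y = n(NaOH).
Titrant: 1x + 1y = 7.543 × 10^-3;  mass: 23.95x + 40.00y = 0.2155
Solving, x = 5.372 × 10^-3 mol, y = 2.171 × 10^-3 mol
mass of LiOH = 5.372 × 10^-3 × 23.95 = 0.1287 g
% LiOH = 0.1287 / 0.2155 × 100 = 59.70 %

59.70 %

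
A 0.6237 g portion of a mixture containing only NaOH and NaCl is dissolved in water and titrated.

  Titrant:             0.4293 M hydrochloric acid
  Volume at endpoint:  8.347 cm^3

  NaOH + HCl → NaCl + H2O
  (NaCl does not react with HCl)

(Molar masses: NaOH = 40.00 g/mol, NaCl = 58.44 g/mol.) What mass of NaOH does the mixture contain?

n(HCl) = 0.008347 × 0.4293 = 3.583 × 10^-3 mol
Let x = n(NaOH), y = n(NaCl).
Titrant: 1x = 3.583 × 10^-3;  mass: 40.00x + 58.44y = 0.6237
Solving, x = 3.583 × 10^-3 mol, y = 8.220 × 10^-3 mol
mass of NaOH = 3.583 × 10^-3 × 40.00 = 0.1433 g

0.1433 g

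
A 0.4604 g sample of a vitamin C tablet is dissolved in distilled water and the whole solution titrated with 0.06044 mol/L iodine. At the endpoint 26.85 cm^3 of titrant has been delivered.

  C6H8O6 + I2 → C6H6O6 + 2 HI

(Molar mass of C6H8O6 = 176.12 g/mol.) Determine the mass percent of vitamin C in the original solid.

n(I2) = 0.02685 L × 0.06044 mol/L = 1.623 × 10^-3 mol
n(C6H8O6) = 1.623 × 10^-3 mol (1:1 ratio)
mass of C6H8O6 = 1.623 × 10^-3 × 176.12 g/mol = 0.2858 g
% C6H8O6 = 0.2858 / 0.4604 × 100 = 62.08 %

62.08 %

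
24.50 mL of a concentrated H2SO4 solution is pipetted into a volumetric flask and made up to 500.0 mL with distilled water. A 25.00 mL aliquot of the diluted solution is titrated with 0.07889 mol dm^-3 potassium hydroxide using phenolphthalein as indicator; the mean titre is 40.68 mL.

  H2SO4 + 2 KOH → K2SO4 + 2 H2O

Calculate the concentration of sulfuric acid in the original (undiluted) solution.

1.310 mol/L

n(KOH) = 0.04068 × 0.07889 = 3.209 × 10^-3 mol
From the 1:2 ratio, n(H2SO4) in the aliquot = 1/2 × 3.209 × 10^-3 = 1.605 × 10^-3 mol
[H2SO4]_dilute = 1.605 × 10^-3 / 0.02500 = 0.06418 mol/L
Dilution factor = 500.0 / 24.50 = 20.41
[H2SO4]_stock = 0.06418 × 20.41 = 1.310 mol/L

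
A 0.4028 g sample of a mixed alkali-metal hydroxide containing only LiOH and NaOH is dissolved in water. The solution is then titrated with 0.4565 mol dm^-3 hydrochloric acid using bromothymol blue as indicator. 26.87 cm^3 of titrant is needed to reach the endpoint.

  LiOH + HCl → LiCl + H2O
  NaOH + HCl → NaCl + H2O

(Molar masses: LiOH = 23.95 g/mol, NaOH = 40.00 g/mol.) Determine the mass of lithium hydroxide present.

n(HCl) = 0.02687 × 0.4565 = 0.01227 mol
Let x = n(LiOH), y = n(NaOH).
Titrant: 1x + 1y = 0.01227;  mass: 23.95x + 40.00y = 0.4028
Solving, x = 5.473 × 10^-3 mol, y = 6.793 × 10^-3 mol
mass of LiOH = 5.473 × 10^-3 × 23.95 = 0.1311 g

0.1311 g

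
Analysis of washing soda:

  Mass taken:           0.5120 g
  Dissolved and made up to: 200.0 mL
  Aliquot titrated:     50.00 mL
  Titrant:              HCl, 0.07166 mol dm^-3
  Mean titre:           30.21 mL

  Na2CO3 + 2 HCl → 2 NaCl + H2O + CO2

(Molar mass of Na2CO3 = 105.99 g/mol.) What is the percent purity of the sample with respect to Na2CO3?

89.63 %

n(HCl) per titration = 0.03021 × 0.07166 = 2.165 × 10^-3 mol
From the 1:2 ratio, n(Na2CO3) in each aliquot = 1/2 × 2.165 × 10^-3 = 1.082 × 10^-3 mol
n(Na2CO3) in the whole flask = 1.082 × 10^-3 × 200.0/50.00 = 4.330 × 10^-3 mol
mass of Na2CO3 = 4.330 × 10^-3 × 105.99 = 0.4589 g
% Na2CO3 = 0.4589 / 0.5120 × 100 = 89.63 %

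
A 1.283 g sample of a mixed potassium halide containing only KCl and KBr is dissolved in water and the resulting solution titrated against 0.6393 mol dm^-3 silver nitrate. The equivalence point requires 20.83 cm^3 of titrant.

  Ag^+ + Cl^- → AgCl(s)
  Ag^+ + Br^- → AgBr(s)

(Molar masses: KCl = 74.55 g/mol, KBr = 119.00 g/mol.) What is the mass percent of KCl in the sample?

39.44 %

n(AgNO3) = 0.02083 × 0.6393 = 0.01332 mol
Let x = n(KCl), y = n(KBr).
Titrant: 1x + 1y = 0.01332;  mass: 74.55x + 119.00y = 1.283
Solving, x = 6.787 × 10^-3 mol, y = 6.530 × 10^-3 mol
mass of KCl = 6.787 × 10^-3 × 74.55 = 0.5060 g
% KCl = 0.5060 / 1.283 × 100 = 39.44 %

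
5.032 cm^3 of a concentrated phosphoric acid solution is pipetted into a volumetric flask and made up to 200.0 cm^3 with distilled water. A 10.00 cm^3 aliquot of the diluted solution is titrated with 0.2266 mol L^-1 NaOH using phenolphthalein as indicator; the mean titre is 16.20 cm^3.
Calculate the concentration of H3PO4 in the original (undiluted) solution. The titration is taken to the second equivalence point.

7.295 mol/L

H3PO4 + 2 NaOH → Na2HPO4 + 2 H2O
n(NaOH) = 0.01620 × 0.2266 = 3.671 × 10^-3 mol
From the 1:2 ratio, n(H3PO4) in the aliquot = 1/2 × 3.671 × 10^-3 = 1.835 × 10^-3 mol
[H3PO4]_dilute = 1.835 × 10^-3 / 0.01000 = 0.1835 mol/L
Dilution factor = 200.0 / 5.032 = 39.75
[H3PO4]_stock = 0.1835 × 39.75 = 7.295 mol/L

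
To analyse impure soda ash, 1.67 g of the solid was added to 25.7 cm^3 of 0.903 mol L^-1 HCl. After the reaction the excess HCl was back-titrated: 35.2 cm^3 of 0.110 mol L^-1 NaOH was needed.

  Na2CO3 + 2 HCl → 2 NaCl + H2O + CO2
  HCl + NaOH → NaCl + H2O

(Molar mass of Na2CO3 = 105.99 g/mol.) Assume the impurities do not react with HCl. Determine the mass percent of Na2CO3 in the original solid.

61.4 %

n(HCl) added = 0.0257 × 0.903 = 0.0232 mol
n(NaOH) used in back-titration = 0.0352 × 0.110 = 3.87 × 10^-3 mol
n(HCl) left over = 3.87 × 10^-3 mol (1:1 ratio)
n(HCl) consumed by analyte = 0.0232 − 3.87 × 10^-3 = 0.0193 mol
From the 1:2 ratio, n(Na2CO3) = 1/2 × 0.0193 = 9.67 × 10^-3 mol
mass of Na2CO3 = 9.67 × 10^-3 × 105.99 = 1.02 g
% Na2CO3 = 1.02 / 1.67 × 100 = 61.4 %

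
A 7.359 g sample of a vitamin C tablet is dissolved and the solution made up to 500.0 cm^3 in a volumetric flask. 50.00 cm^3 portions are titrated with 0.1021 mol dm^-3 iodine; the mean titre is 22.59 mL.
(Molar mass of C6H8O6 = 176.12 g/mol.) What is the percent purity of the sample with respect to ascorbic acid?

55.20 %

C6H8O6 + I2 → C6H6O6 + 2 HI
n(I2) per titration = 0.02259 × 0.1021 = 2.306 × 10^-3 mol
n(C6H8O6) in each aliquot = 2.306 × 10^-3 mol (1:1 ratio)
n(C6H8O6) in the whole flask = 2.306 × 10^-3 × 500.0/50.00 = 0.02306 mol
mass of C6H8O6 = 0.02306 × 176.12 = 4.062 g
% C6H8O6 = 4.062 / 7.359 × 100 = 55.20 %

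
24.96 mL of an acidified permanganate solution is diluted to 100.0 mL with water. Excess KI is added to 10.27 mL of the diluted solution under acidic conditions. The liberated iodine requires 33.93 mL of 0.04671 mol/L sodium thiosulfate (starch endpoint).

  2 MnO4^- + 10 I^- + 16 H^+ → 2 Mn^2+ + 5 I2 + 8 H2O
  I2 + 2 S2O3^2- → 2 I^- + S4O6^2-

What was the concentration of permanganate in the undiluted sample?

0.1237 mol/L

n(S2O3^2-) = 0.03393 × 0.04671 = 1.585 × 10^-3 mol
n(I2) = n(S2O3^2-)/2 = 7.924 × 10^-4 mol
From the 2:5 ratio, n(MnO4^-) in the aliquot = 2/5 × 7.924 × 10^-4 = 3.170 × 10^-4 mol
[MnO4^-]_dilute = 3.170 × 10^-4 / 0.01027 = 0.03086 mol/L
[MnO4^-]_original = 0.03086 × 100.0/24.96 = 0.1237 mol/L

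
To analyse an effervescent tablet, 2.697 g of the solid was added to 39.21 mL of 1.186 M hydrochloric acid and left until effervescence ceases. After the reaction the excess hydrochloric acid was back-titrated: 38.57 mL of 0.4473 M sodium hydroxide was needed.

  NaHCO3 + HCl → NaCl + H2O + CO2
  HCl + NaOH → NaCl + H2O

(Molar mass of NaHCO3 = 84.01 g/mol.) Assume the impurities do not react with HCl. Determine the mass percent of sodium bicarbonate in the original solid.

n(HCl) added = 0.03921 × 1.186 = 0.04650 mol
n(NaOH) used in back-titration = 0.03857 × 0.4473 = 0.01725 mol
n(HCl) left over = 0.01725 mol (1:1 ratio)
n(HCl) consumed by analyte = 0.04650 − 0.01725 = 0.02925 mol
n(NaHCO3) = 0.02925 mol (1:1 ratio)
mass of NaHCO3 = 0.02925 × 84.01 = 2.457 g
% NaHCO3 = 2.457 / 2.697 × 100 = 91.11 %

91.11 %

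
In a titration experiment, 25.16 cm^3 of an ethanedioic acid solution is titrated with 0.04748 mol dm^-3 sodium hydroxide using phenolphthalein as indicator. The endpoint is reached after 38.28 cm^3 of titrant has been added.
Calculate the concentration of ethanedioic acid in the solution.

0.03612 mol/L

H2C2O4 + 2 NaOH → Na2C2O4 + 2 H2O
n(NaOH) = 0.03828 L × 0.04748 mol/L = 1.818 × 10^-3 mol
From the 1:2 mole ratio, n(H2C2O4) = 1/2 × 1.818 × 10^-3 = 9.088 × 10^-4 mol
[H2C2O4] = 9.088 × 10^-4 mol / 0.02516 L = 0.03612 mol/L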